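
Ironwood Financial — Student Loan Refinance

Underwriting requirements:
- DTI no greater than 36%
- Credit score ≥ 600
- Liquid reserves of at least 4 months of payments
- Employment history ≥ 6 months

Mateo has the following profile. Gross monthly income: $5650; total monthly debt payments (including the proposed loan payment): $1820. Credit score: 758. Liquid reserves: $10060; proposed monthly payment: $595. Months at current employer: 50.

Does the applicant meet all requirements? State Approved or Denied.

DTI = 1,820/5,650 = 32.2% ≤ 36%
Credit score 758 ≥ 600 (meets)
Reserves = 10,060/595 = 16.9 months ≥ 4
Employment 50 ≥ 6 months
All criteria satisfied.

Approved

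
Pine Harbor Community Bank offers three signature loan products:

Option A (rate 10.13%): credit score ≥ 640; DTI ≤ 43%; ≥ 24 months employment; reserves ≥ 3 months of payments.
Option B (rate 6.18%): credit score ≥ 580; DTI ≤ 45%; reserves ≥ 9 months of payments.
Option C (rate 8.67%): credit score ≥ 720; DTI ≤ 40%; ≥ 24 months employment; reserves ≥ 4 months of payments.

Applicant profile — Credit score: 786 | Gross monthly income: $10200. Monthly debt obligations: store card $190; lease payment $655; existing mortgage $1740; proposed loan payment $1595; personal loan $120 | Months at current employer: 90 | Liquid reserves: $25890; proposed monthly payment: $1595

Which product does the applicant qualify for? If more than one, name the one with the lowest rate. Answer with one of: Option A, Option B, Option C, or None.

Option B

Total debts = (190 + 655 + 1,740 + 1,595 + 120) = 4,300; DTI = 4,300/10,200 = 42.2%.
Reserves = 25,890/1,595 = 16.2 months.
Option A: score 786 ≥ 640; DTI 42.2% ≤ 43%; employment 90 ≥ 24 mo; reserves 16.2 ≥ 3 mo → qualifies.
Option B: score 786 ≥ 580; DTI 42.2% ≤ 45%; reserves 16.2 ≥ 9 mo → qualifies.
Option C: score 786 ≥ 720; DTI 42.2% > 40%; employment 90 ≥ 24 mo; reserves 16.2 ≥ 4 mo → does not qualify.
Qualifying: Option A, Option B. Lowest rate is 6.18% → Option B.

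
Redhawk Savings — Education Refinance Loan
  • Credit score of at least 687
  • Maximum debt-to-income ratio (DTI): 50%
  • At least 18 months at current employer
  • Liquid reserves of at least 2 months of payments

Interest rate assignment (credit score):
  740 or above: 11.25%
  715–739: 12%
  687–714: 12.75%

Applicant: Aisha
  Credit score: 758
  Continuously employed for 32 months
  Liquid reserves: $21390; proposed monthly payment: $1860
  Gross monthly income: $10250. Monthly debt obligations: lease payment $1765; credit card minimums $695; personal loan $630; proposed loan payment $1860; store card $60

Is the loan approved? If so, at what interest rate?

Approved at 11.25%

Credit score 758 ≥ 687 (meets minimum)
Total monthly debts = (1,765 + 695 + 630 + 1,860 + 60) = 5,010. DTI: 5,010 ÷ 10,250 = 48.9%, within the 50% cap
Liquid reserves cover 21,390/1,860 = 11.5 months — ≥ 2 required
Employment 32 ≥ 18 months
All requirements met. Score 758 falls in the 740 or above tier → 11.25%.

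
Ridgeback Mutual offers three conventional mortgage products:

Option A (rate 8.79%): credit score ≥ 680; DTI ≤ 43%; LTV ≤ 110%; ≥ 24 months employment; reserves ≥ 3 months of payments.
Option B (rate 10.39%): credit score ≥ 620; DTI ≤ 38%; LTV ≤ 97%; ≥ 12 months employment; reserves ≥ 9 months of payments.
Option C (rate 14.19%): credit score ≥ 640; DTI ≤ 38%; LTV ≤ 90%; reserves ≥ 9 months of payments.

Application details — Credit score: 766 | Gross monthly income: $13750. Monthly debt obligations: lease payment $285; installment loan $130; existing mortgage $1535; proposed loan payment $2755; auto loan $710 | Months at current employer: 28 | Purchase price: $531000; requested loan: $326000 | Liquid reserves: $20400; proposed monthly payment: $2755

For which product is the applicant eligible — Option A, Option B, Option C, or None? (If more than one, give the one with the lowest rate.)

Option A

Total debts = (285 + 130 + 1,535 + 2,755 + 710) = 5,415; DTI = 5,415/13,750 = 39.4%.
LTV = 326,000/531,000 = 61.4%.
Reserves = 20,400/2,755 = 7.4 months.
Option A: score 766 ≥ 680; DTI 39.4% ≤ 43%; LTV 61.4% ≤ 110%; employment 28 ≥ 24 mo; reserves 7.4 ≥ 3 mo → qualifies.
Option B: score 766 ≥ 620; DTI 39.4% > 38%; LTV 61.4% ≤ 97%; employment 28 ≥ 12 mo; reserves 7.4 < 9 mo → does not qualify.
Option C: score 766 ≥ 640; DTI 39.4% > 38%; LTV 61.4% ≤ 90%; reserves 7.4 < 9 mo → does not qualify.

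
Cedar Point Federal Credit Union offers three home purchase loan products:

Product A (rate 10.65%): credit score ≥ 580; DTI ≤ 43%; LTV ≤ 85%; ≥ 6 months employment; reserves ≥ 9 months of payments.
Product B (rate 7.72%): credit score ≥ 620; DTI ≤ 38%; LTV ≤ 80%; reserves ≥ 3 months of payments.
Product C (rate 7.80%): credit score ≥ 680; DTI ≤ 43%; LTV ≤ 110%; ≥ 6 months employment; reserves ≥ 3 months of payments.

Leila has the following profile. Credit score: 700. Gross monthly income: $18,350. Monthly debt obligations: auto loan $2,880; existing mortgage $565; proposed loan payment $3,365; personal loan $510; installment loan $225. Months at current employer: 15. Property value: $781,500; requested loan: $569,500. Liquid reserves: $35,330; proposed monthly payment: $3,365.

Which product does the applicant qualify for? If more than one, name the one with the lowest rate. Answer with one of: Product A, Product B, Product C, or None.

Total debts = (2,880 + 565 + 3,365 + 510 + 225) = 7,545; DTI = 7,545/18,350 = 41.1%.
LTV = 569,500/781,500 = 72.9%.
Reserves = 35,330/3,365 = 10.5 months.
Product A: score 700 ≥ 580; DTI 41.1% ≤ 43%; LTV 72.9% ≤ 85%; employment 15 ≥ 6 mo; reserves 10.5 ≥ 9 mo → qualifies.
Product B: score 700 ≥ 620; DTI 41.1% > 38%; LTV 72.9% ≤ 80%; reserves 10.5 ≥ 3 mo → does not qualify.
Product C: score 700 ≥ 680; DTI 41.1% ≤ 43%; LTV 72.9% ≤ 110%; employment 15 ≥ 6 mo; reserves 10.5 ≥ 3 mo → qualifies.
Qualifying: Product A, Product C. Lowest rate is 7.80% → Product C.

Product C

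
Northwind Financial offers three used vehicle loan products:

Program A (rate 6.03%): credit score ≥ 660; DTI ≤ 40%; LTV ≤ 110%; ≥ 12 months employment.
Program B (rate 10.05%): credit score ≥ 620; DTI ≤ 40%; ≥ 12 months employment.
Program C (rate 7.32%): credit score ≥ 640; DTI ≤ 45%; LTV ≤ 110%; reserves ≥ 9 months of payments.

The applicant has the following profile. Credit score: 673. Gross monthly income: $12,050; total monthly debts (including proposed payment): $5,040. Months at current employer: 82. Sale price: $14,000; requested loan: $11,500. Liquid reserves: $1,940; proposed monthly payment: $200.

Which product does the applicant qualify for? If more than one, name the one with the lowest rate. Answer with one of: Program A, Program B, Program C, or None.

Program C

DTI = 5,040/12,050 = 41.8%.
LTV = 11,500/14,000 = 82.1%.
Reserves = 1,940/200 = 9.7 months.
Program A: score 673 ≥ 660; DTI 41.8% > 40%; LTV 82.1% ≤ 110%; employment 82 ≥ 12 mo → does not qualify.
Program B: score 673 ≥ 620; DTI 41.8% > 40%; employment 82 ≥ 12 mo → does not qualify.
Program C: score 673 ≥ 640; DTI 41.8% ≤ 45%; LTV 82.1% ≤ 110%; reserves 9.7 ≥ 9 mo → qualifies.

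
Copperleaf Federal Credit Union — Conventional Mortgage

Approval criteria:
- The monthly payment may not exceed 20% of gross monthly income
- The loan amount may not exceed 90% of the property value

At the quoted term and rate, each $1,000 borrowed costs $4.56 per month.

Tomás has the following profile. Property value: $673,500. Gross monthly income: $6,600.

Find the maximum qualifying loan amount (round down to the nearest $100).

$289,400

Payment cap: 20% × $6,600 = $1,320/month.
At $4.56 per $1,000, that supports 1,320/4.56 × 1,000 ≈ $289,473 → $289,400.
LTV cap: 90% × $673,500 = $606,150 → $606,100.
Binding constraint: payment-to-income.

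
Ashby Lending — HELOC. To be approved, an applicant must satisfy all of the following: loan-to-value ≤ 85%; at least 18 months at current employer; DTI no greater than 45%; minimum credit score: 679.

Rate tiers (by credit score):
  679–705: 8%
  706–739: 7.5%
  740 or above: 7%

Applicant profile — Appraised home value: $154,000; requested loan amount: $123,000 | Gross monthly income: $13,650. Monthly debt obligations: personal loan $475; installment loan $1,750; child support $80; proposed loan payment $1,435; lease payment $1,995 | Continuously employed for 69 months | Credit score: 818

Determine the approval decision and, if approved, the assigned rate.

Credit score 818 ≥ 679 (meets minimum)
Total monthly debts = (475 + 1,750 + 80 + 1,435 + 1,995) = 5,735. Debt-to-income = 5,735/13,650 = 42% — meets 45% limit
Employment 69 ≥ 18 months
Loan-to-value = 123,000/154,000 = 79.9% — pass (85% max)
All requirements met. Score 818 falls in the 740 or above tier → 7%.

Approved at 7%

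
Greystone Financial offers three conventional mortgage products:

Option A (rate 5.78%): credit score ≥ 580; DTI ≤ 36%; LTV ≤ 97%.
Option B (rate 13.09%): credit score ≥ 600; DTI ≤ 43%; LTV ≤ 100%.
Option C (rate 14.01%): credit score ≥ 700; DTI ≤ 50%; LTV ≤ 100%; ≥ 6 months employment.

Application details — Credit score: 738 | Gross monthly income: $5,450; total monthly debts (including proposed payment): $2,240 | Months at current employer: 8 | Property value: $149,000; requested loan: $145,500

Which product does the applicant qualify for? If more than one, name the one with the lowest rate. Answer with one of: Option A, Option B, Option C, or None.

Option B

DTI = 2,240/5,450 = 41.1%.
LTV = 145,500/149,000 = 97.7%.
Option A: score 738 ≥ 580; DTI 41.1% > 36%; LTV 97.7% > 97% → does not qualify.
Option B: score 738 ≥ 600; DTI 41.1% ≤ 43%; LTV 97.7% ≤ 100% → qualifies.
Option C: score 738 ≥ 700; DTI 41.1% ≤ 50%; LTV 97.7% ≤ 100%; employment 8 ≥ 6 mo → qualifies.
Qualifying: Option B, Option C. Lowest rate is 13.09% → Option B.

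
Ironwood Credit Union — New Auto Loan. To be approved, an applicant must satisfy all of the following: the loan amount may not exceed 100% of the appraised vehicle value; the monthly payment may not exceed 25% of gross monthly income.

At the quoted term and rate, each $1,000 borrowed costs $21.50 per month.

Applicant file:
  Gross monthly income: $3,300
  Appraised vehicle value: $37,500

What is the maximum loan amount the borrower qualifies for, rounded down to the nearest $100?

$37,500

Payment cap: 25% × $3,300 = $825/month.
At $21.50 per $1,000, that supports 825/21.50 × 1,000 ≈ $38,372 → $38,300.
LTV cap: 100% × $37,500 = $37,500 → $37,500.
Binding constraint: loan-to-value.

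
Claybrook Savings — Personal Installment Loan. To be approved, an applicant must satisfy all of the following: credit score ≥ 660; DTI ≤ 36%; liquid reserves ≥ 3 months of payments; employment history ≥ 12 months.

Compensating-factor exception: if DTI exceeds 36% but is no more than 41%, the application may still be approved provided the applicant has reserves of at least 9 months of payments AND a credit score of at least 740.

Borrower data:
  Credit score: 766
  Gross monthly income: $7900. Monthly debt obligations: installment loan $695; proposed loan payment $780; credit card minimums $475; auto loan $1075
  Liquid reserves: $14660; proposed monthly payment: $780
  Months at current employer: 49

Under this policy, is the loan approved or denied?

Approved

Credit score 766 ≥ 660 (meets base)
Total debts = (695 + 780 + 475 + 1,075) = 3,025. DTI = 3,025/7,900 = 38.3% > 36% — standard DTI limit exceeded.
Reserves: 14,660 ÷ 780 = 18.8 months (meets 3-month minimum)
Employment 49 ≥ 12 months
38.3% falls in the override range (36%–41%), so the compensating-factor test applies.
Reserves 18.8 ≥ 9 months; credit score 766 ≥ 740.
Both compensating conditions met → exception applies.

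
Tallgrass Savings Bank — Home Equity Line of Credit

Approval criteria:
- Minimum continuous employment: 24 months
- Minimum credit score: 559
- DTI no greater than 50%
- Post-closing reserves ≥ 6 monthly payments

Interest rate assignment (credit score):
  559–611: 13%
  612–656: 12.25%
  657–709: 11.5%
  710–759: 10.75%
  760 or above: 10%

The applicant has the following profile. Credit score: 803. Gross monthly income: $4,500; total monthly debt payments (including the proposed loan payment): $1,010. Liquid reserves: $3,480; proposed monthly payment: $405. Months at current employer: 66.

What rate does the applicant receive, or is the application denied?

Approved at 10%

Credit score 803 ≥ 559 (meets minimum)
DTI: 1,010 ÷ 4,500 = 22.4%, within the 50% cap
Employment 66 ≥ 24 months
Liquid reserves cover 3,480/405 = 8.6 months — ≥ 6 required
All requirements met. Score 803 falls in the 760 or above tier → 10%.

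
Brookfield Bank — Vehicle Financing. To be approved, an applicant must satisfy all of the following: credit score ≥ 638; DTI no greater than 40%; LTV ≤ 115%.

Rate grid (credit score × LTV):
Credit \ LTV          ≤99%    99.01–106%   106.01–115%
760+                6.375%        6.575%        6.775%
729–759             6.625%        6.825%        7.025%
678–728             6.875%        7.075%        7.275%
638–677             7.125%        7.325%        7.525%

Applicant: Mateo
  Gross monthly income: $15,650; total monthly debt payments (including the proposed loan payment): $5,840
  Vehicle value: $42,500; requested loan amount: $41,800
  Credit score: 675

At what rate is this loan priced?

7.125%

Credit score 675 ≥ 638; Debt-to-income = 5,840/15,650 = 37.3% — meets 40% limit
Loan-to-value = 41,800/42,500 = 98.4% — pass (115% max)
Score 675 is in the 638–677 band; LTV 98.4% is in the ≤99% band → 7.125%.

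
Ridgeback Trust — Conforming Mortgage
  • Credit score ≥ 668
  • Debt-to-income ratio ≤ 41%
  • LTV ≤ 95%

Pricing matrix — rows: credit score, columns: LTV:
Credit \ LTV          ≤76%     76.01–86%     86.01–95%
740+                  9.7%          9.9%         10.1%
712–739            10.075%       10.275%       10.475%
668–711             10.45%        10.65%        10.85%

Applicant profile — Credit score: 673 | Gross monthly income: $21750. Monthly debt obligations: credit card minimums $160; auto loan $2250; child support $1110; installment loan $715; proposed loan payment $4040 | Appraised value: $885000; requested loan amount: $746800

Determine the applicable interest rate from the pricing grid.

10.65%

Credit score 673 ≥ 668; Total monthly debts = (160 + 2,250 + 1,110 + 715 + 4,040) = 8,275. DTI = 8,275/21,750 = 38% ≤ 41%
LTV = 746,800/885,000 = 84.4% ≤ 95%
Row: 673 falls in 668–711. Column: 84.4% falls in 76.01–86%. Rate = 10.65%.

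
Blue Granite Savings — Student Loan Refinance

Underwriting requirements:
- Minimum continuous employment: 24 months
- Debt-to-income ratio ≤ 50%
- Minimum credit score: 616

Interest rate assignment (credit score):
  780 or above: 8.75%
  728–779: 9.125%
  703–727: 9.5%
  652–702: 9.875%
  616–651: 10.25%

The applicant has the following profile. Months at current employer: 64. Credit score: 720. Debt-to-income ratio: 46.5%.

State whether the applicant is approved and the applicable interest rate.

Approved at 9.5%

Credit score 720 ≥ 616 (meets minimum)
Debt-to-income 46.5% vs 50% cap — pass
Employment 64 ≥ 24 months
All requirements met. Score 720 falls in the 703–727 tier → 9.5%.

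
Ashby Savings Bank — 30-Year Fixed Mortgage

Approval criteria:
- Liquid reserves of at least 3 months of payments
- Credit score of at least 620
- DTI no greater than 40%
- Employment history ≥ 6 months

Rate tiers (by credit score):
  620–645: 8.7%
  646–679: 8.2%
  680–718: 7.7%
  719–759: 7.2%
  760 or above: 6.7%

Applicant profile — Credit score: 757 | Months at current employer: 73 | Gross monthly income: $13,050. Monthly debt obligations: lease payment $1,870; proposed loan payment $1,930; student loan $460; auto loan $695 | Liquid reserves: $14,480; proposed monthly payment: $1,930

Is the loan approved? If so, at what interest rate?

Approved at 7.2%

Credit score 757 ≥ 620 (meets minimum)
Liquid reserves cover 14,480/1,930 = 7.5 months — ≥ 3 required
Total monthly debts = (1,870 + 1,930 + 460 + 695) = 4,955. Debt-to-income = 4,955/13,050 = 38% — meets 40% limit
Employment 73 ≥ 6 months
All requirements met. Score 757 falls in the 719–759 tier → 7.2%.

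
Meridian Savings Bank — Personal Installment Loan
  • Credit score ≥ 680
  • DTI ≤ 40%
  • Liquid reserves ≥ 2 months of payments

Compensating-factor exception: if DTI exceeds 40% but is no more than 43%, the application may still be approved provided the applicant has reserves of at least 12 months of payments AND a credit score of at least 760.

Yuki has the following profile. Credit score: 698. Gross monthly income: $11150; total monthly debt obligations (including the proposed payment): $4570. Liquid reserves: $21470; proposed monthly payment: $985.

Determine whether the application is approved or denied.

Credit score 698 ≥ 680 (meets base)
DTI: 4,570 ÷ 11,150 = 41%, over the 40% base limit.
Liquid reserves cover 21,470/985 = 21.8 months — ≥ 2 required
DTI 41% is within the 40%–43% exception band; checking compensating factors.
Reserves 21.8 ≥ 12 months; credit score 698 < 760.
Override conditions not both satisfied; exception does not apply.

Denied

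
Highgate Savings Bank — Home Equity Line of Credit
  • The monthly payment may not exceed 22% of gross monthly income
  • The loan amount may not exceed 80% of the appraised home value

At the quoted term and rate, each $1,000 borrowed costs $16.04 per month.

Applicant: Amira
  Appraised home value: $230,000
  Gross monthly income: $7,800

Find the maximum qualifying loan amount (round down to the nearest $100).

Payment cap: 22% × $7,800 = $1,716/month.
At $16.04 per $1,000, that supports 1,716/16.04 × 1,000 ≈ $106,982 → $106,900.
LTV cap: 80% × $230,000 = $184,000 → $184,000.
Binding constraint: payment-to-income.

$106,900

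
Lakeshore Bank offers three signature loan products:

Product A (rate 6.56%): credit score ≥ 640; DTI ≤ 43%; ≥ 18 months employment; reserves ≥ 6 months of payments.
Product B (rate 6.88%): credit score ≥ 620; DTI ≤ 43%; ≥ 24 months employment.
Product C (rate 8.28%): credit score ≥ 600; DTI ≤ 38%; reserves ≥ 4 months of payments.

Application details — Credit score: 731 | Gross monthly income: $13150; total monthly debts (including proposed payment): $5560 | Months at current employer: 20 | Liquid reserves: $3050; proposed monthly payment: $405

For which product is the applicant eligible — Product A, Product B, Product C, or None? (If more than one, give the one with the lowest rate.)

DTI = 5,560/13,150 = 42.3%.
Reserves = 3,050/405 = 7.5 months.
Product A: score 731 ≥ 640; DTI 42.3% ≤ 43%; employment 20 ≥ 18 mo; reserves 7.5 ≥ 6 mo → qualifies.
Product B: score 731 ≥ 620; DTI 42.3% ≤ 43%; employment 20 < 24 mo → does not qualify.
Product C: score 731 ≥ 600; DTI 42.3% > 38%; reserves 7.5 ≥ 4 mo → does not qualify.

Product A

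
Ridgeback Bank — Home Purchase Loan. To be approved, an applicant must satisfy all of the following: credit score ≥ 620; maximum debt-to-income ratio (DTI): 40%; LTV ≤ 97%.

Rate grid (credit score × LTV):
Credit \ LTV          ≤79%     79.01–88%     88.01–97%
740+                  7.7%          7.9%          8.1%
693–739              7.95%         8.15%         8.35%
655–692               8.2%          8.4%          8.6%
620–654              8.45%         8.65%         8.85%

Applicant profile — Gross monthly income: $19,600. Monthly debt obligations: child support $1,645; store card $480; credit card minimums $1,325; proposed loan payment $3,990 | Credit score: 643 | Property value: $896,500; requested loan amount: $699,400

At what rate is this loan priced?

8.45%

Credit score 643 ≥ 620; Total monthly debts = (1,645 + 480 + 1,325 + 3,990) = 7,440. DTI = 7,440/19,600 = 38% ≤ 40%
LTV: 699,400 ÷ 896,500 = 78%, within 97% cap
Score 643 is in the 620–654 band; LTV 78% is in the ≤79% band → 8.45%.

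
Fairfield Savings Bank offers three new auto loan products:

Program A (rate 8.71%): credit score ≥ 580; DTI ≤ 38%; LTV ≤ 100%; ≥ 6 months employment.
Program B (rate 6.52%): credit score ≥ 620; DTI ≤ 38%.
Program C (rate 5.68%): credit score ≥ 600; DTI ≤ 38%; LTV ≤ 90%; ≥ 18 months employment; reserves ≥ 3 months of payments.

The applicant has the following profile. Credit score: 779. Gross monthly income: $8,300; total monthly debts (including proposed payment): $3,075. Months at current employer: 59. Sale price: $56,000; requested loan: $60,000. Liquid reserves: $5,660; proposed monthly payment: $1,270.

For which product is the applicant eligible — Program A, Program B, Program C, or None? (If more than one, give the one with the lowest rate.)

DTI = 3,075/8,300 = 37%.
LTV = 60,000/56,000 = 107.1%.
Reserves = 5,660/1,270 = 4.5 months.
Program A: score 779 ≥ 580; DTI 37% ≤ 38%; LTV 107.1% > 100%; employment 59 ≥ 6 mo → does not qualify.
Program B: score 779 ≥ 620; DTI 37% ≤ 38% → qualifies.
Program C: score 779 ≥ 600; DTI 37% ≤ 38%; LTV 107.1% > 90%; employment 59 ≥ 18 mo; reserves 4.5 ≥ 3 mo → does not qualify.

Program B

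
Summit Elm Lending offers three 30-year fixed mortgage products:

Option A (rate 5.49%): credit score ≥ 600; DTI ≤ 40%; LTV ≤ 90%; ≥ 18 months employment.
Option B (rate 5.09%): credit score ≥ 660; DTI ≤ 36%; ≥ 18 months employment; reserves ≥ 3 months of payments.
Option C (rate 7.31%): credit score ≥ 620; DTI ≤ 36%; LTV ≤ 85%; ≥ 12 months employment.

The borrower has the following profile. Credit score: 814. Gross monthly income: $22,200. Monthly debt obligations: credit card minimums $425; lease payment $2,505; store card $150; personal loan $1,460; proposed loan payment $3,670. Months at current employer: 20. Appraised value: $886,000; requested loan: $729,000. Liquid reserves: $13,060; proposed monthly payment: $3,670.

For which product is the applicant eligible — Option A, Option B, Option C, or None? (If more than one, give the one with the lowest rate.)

Option A

Total debts = (425 + 2,505 + 150 + 1,460 + 3,670) = 8,210; DTI = 8,210/22,200 = 37%.
LTV = 729,000/886,000 = 82.3%.
Reserves = 13,060/3,670 = 3.6 months.
Option A: score 814 ≥ 600; DTI 37% ≤ 40%; LTV 82.3% ≤ 90%; employment 20 ≥ 18 mo → qualifies.
Option B: score 814 ≥ 660; DTI 37% > 36%; employment 20 ≥ 18 mo; reserves 3.6 ≥ 3 mo → does not qualify.
Option C: score 814 ≥ 620; DTI 37% > 36%; LTV 82.3% ≤ 85%; employment 20 ≥ 12 mo → does not qualify.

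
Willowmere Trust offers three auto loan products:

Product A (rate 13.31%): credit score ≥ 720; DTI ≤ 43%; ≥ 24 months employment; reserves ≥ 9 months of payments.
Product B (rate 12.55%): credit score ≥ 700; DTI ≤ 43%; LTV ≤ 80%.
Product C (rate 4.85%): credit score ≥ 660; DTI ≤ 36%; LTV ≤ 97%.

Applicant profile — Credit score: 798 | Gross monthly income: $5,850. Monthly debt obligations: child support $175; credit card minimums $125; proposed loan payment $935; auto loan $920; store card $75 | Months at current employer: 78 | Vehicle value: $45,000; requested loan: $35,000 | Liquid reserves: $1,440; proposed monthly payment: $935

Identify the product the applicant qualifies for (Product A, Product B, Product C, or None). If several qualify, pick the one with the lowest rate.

Total debts = (175 + 125 + 935 + 920 + 75) = 2,230; DTI = 2,230/5,850 = 38.1%.
LTV = 35,000/45,000 = 77.8%.
Reserves = 1,440/935 = 1.5 months.
Product A: score 798 ≥ 720; DTI 38.1% ≤ 43%; employment 78 ≥ 24 mo; reserves 1.5 < 9 mo → does not qualify.
Product B: score 798 ≥ 700; DTI 38.1% ≤ 43%; LTV 77.8% ≤ 80% → qualifies.
Product C: score 798 ≥ 660; DTI 38.1% > 36%; LTV 77.8% ≤ 97% → does not qualify.

Product B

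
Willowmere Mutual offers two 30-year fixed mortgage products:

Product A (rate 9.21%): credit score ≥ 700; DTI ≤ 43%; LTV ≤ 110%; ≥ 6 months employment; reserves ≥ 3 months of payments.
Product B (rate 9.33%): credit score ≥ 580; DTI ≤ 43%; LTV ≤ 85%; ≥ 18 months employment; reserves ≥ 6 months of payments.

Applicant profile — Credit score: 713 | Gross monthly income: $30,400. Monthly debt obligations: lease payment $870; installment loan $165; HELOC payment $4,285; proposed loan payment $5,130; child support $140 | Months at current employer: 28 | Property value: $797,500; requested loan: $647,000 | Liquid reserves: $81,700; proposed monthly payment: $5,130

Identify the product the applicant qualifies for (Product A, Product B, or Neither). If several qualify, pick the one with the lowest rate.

Product A

Total debts = (870 + 165 + 4,285 + 5,130 + 140) = 10,590; DTI = 10,590/30,400 = 34.8%.
LTV = 647,000/797,500 = 81.1%.
Reserves = 81,700/5,130 = 15.9 months.
Product A: score 713 ≥ 700; DTI 34.8% ≤ 43%; LTV 81.1% ≤ 110%; employment 28 ≥ 6 mo; reserves 15.9 ≥ 3 mo → qualifies.
Product B: score 713 ≥ 580; DTI 34.8% ≤ 43%; LTV 81.1% ≤ 85%; employment 28 ≥ 18 mo; reserves 15.9 ≥ 6 mo → qualifies.
Qualifying: Product A, Product B. Lowest rate is 9.21% → Product A.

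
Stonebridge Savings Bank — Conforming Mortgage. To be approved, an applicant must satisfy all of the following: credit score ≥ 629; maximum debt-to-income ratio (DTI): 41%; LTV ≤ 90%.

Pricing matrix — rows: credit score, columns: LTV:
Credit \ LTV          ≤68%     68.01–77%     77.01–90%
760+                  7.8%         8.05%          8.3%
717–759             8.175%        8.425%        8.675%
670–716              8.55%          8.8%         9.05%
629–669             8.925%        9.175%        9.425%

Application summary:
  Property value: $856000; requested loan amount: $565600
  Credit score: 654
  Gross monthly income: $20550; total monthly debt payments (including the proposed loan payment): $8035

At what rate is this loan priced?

Credit score 654 ≥ 629; Debt-to-income = 8,035/20,550 = 39.1% — meets 41% limit
LTV = 565,600/856,000 = 66.1% ≤ 90%
Credit 654 → row 629–669; LTV 66.1% → column ≤68%. Grid cell → 8.925%.

8.925%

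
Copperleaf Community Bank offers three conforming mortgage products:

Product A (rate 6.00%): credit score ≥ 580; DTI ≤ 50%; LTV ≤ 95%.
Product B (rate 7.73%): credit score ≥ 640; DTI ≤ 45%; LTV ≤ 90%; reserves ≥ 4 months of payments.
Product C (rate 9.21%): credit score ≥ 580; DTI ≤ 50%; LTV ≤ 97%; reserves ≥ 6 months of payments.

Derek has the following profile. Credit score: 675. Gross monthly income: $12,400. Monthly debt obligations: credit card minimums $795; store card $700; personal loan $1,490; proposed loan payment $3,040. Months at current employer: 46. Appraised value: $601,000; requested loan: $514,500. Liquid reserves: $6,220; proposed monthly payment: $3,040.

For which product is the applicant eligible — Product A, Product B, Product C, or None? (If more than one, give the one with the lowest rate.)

Product A

Total debts = (795 + 700 + 1,490 + 3,040) = 6,025; DTI = 6,025/12,400 = 48.6%.
LTV = 514,500/601,000 = 85.6%.
Reserves = 6,220/3,040 = 2.0 months.
Product A: score 675 ≥ 580; DTI 48.6% ≤ 50%; LTV 85.6% ≤ 95% → qualifies.
Product B: score 675 ≥ 640; DTI 48.6% > 45%; LTV 85.6% ≤ 90%; reserves 2.0 < 4 mo → does not qualify.
Product C: score 675 ≥ 580; DTI 48.6% ≤ 50%; LTV 85.6% ≤ 97%; reserves 2.0 < 6 mo → does not qualify.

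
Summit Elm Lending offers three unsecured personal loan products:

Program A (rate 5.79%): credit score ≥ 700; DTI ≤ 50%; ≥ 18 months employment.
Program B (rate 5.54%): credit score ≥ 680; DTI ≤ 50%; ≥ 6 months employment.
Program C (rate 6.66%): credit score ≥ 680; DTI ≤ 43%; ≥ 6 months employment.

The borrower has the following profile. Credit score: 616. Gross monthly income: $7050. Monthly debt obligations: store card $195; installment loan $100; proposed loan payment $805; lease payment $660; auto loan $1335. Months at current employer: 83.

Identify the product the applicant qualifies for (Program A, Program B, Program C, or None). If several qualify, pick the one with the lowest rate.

None

Total debts = (195 + 100 + 805 + 660 + 1,335) = 3,095; DTI = 3,095/7,050 = 43.9%.
Program A: score 616 < 700; DTI 43.9% ≤ 50%; employment 83 ≥ 18 mo → does not qualify.
Program B: score 616 < 680; DTI 43.9% ≤ 50%; employment 83 ≥ 6 mo → does not qualify.
Program C: score 616 < 680; DTI 43.9% > 43%; employment 83 ≥ 6 mo → does not qualify.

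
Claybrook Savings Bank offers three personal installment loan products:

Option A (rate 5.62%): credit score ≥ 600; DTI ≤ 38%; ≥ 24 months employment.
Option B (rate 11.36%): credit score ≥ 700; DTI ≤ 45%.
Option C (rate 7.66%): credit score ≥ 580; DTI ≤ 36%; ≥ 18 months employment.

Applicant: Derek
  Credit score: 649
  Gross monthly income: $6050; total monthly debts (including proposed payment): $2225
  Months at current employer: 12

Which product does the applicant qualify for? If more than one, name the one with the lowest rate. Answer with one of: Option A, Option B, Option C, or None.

DTI = 2,225/6,050 = 36.8%.
Option A: score 649 ≥ 600; DTI 36.8% ≤ 38%; employment 12 < 24 mo → does not qualify.
Option B: score 649 < 700; DTI 36.8% ≤ 45% → does not qualify.
Option C: score 649 ≥ 580; DTI 36.8% > 36%; employment 12 < 18 mo → does not qualify.

None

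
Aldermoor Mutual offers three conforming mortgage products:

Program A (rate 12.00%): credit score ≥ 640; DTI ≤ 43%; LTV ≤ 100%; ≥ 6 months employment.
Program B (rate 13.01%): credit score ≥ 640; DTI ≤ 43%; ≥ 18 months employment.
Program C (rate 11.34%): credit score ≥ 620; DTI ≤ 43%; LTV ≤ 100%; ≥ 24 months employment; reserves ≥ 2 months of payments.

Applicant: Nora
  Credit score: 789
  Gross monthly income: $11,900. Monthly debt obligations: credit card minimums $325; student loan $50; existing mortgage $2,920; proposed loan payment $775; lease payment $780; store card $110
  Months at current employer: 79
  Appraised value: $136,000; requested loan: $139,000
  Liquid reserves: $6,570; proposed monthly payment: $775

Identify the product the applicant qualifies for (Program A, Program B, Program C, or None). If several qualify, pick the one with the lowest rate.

Program B

Total debts = (325 + 50 + 2,920 + 775 + 780 + 110) = 4,960; DTI = 4,960/11,900 = 41.7%.
LTV = 139,000/136,000 = 102.2%.
Reserves = 6,570/775 = 8.5 months.
Program A: score 789 ≥ 640; DTI 41.7% ≤ 43%; LTV 102.2% > 100%; employment 79 ≥ 6 mo → does not qualify.
Program B: score 789 ≥ 640; DTI 41.7% ≤ 43%; employment 79 ≥ 18 mo → qualifies.
Program C: score 789 ≥ 620; DTI 41.7% ≤ 43%; LTV 102.2% > 100%; employment 79 ≥ 24 mo; reserves 8.5 ≥ 2 mo → does not qualify.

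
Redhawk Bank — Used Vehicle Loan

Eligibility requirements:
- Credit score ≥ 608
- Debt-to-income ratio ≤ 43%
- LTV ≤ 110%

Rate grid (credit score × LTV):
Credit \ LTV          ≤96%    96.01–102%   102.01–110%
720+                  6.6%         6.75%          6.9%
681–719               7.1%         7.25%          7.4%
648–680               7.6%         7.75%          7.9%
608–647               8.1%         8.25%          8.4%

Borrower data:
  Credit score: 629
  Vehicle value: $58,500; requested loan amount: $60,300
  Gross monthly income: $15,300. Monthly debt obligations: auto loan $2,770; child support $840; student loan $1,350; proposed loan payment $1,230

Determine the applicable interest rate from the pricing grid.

8.4%

Credit score 629 ≥ 608; Total monthly debts = (2,770 + 840 + 1,350 + 1,230) = 6,190. DTI: 6,190 ÷ 15,300 = 40.5%, within the 43% cap
Loan-to-value = 60,300/58,500 = 103.1% — pass (110% max)
Row: 629 falls in 608–647. Column: 103.1% falls in 102.01–110%. Rate = 8.4%.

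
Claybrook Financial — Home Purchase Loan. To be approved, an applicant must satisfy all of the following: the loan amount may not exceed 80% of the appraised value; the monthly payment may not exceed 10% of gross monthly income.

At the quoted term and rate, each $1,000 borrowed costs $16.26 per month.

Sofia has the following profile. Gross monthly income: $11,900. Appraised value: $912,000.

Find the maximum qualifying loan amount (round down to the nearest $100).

$73,100

Payment cap: 10% × $11,900 = $1,190/month.
At $16.26 per $1,000, that supports 1,190/16.26 × 1,000 ≈ $73,185 → $73,100.
LTV cap: 80% × $912,000 = $729,600 → $729,600.
Binding constraint: payment-to-income.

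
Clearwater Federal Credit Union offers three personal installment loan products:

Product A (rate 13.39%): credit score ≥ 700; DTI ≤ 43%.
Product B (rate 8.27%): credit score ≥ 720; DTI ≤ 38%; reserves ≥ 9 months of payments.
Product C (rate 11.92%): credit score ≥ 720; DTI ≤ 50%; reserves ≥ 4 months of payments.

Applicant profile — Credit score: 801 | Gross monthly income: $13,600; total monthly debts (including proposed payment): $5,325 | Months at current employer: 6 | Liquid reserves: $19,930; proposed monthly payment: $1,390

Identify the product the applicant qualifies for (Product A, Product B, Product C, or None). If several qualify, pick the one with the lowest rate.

DTI = 5,325/13,600 = 39.2%.
Reserves = 19,930/1,390 = 14.3 months.
Product A: score 801 ≥ 700; DTI 39.2% ≤ 43% → qualifies.
Product B: score 801 ≥ 720; DTI 39.2% > 38%; reserves 14.3 ≥ 9 mo → does not qualify.
Product C: score 801 ≥ 720; DTI 39.2% ≤ 50%; reserves 14.3 ≥ 4 mo → qualifies.
Qualifying: Product A, Product C. Lowest rate is 11.92% → Product C.

Product C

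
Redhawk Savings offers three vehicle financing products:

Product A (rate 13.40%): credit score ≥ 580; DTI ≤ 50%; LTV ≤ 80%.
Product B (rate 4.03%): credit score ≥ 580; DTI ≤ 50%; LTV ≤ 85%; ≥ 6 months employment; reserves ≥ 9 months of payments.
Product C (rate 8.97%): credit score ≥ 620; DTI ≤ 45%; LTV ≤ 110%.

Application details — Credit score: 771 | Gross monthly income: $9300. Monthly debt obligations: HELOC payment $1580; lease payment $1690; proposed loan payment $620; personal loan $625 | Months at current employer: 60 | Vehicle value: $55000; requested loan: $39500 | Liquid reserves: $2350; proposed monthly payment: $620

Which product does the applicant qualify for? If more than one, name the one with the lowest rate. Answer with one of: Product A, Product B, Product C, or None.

Product A

Total debts = (1,580 + 1,690 + 620 + 625) = 4,515; DTI = 4,515/9,300 = 48.5%.
LTV = 39,500/55,000 = 71.8%.
Reserves = 2,350/620 = 3.8 months.
Product A: score 771 ≥ 580; DTI 48.5% ≤ 50%; LTV 71.8% ≤ 80% → qualifies.
Product B: score 771 ≥ 580; DTI 48.5% ≤ 50%; LTV 71.8% ≤ 85%; employment 60 ≥ 6 mo; reserves 3.8 < 9 mo → does not qualify.
Product C: score 771 ≥ 620; DTI 48.5% > 45%; LTV 71.8% ≤ 110% → does not qualify.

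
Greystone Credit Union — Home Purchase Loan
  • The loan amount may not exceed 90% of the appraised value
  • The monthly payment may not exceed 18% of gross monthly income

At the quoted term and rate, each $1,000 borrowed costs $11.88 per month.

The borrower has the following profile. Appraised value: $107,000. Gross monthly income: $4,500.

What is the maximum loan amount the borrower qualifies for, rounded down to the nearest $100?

$68,100

Payment cap: 18% × $4,500 = $810/month.
At $11.88 per $1,000, that supports 810/11.88 × 1,000 ≈ $68,181 → $68,100.
LTV cap: 90% × $107,000 = $96,300 → $96,300.
Binding constraint: payment-to-income.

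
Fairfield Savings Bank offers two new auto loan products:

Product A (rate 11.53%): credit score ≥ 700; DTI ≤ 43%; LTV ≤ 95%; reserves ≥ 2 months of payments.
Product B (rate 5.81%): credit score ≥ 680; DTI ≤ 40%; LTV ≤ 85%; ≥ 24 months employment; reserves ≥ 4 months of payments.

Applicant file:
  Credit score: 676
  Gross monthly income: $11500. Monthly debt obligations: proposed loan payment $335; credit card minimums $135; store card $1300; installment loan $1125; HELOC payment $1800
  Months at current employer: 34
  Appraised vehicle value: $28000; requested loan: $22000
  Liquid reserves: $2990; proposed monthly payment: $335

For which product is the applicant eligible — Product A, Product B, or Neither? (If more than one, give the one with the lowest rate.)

Neither

Total debts = (335 + 135 + 1,300 + 1,125 + 1,800) = 4,695; DTI = 4,695/11,500 = 40.8%.
LTV = 22,000/28,000 = 78.6%.
Reserves = 2,990/335 = 8.9 months.
Product A: score 676 < 700; DTI 40.8% ≤ 43%; LTV 78.6% ≤ 95%; reserves 8.9 ≥ 2 mo → does not qualify.
Product B: score 676 < 680; DTI 40.8% > 40%; LTV 78.6% ≤ 85%; employment 34 ≥ 24 mo; reserves 8.9 ≥ 4 mo → does not qualify.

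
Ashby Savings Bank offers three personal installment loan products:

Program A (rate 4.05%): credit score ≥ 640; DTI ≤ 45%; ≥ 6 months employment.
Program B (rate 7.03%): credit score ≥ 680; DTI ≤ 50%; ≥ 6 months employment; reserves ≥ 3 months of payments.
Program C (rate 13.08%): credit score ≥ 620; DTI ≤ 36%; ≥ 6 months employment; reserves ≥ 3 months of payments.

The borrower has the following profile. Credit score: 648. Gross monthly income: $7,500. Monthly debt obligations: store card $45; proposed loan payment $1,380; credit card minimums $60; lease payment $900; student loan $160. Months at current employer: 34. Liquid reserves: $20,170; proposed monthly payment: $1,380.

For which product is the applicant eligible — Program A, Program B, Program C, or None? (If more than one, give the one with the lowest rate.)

Total debts = (45 + 1,380 + 60 + 900 + 160) = 2,545; DTI = 2,545/7,500 = 33.9%.
Reserves = 20,170/1,380 = 14.6 months.
Program A: score 648 ≥ 640; DTI 33.9% ≤ 45%; employment 34 ≥ 6 mo → qualifies.
Program B: score 648 < 680; DTI 33.9% ≤ 50%; employment 34 ≥ 6 mo; reserves 14.6 ≥ 3 mo → does not qualify.
Program C: score 648 ≥ 620; DTI 33.9% ≤ 36%; employment 34 ≥ 6 mo; reserves 14.6 ≥ 3 mo → qualifies.
Qualifying: Program A, Program C. Lowest rate is 4.05% → Program A.

Program A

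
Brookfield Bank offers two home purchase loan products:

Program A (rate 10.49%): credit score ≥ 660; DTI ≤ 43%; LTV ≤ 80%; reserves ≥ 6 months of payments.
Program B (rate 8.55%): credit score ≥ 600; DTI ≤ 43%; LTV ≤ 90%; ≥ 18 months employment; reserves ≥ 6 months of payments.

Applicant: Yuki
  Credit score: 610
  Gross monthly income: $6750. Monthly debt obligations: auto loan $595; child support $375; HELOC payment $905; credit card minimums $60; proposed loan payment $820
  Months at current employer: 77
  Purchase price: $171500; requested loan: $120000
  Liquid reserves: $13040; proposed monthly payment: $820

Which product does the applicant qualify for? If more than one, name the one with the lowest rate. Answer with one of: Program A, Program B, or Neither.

Program B

Total debts = (595 + 375 + 905 + 60 + 820) = 2,755; DTI = 2,755/6,750 = 40.8%.
LTV = 120,000/171,500 = 70%.
Reserves = 13,040/820 = 15.9 months.
Program A: score 610 < 660; DTI 40.8% ≤ 43%; LTV 70% ≤ 80%; reserves 15.9 ≥ 6 mo → does not qualify.
Program B: score 610 ≥ 600; DTI 40.8% ≤ 43%; LTV 70% ≤ 90%; employment 77 ≥ 18 mo; reserves 15.9 ≥ 6 mo → qualifies.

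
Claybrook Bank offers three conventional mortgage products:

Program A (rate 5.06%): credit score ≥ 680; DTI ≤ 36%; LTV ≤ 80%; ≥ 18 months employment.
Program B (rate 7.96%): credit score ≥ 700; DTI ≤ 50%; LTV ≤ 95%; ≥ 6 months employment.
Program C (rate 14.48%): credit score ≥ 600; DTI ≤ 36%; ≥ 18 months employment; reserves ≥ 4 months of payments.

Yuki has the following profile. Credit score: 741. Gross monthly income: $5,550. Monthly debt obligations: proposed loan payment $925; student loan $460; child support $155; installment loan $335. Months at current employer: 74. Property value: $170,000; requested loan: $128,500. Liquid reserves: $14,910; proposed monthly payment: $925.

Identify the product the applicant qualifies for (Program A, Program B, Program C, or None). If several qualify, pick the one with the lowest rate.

Program A

Total debts = (925 + 460 + 155 + 335) = 1,875; DTI = 1,875/5,550 = 33.8%.
LTV = 128,500/170,000 = 75.6%.
Reserves = 14,910/925 = 16.1 months.
Program A: score 741 ≥ 680; DTI 33.8% ≤ 36%; LTV 75.6% ≤ 80%; employment 74 ≥ 18 mo → qualifies.
Program B: score 741 ≥ 700; DTI 33.8% ≤ 50%; LTV 75.6% ≤ 95%; employment 74 ≥ 6 mo → qualifies.
Program C: score 741 ≥ 600; DTI 33.8% ≤ 36%; employment 74 ≥ 18 mo; reserves 16.1 ≥ 4 mo → qualifies.
Qualifying: Program A, Program B, Program C. Lowest rate is 5.06% → Program A.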